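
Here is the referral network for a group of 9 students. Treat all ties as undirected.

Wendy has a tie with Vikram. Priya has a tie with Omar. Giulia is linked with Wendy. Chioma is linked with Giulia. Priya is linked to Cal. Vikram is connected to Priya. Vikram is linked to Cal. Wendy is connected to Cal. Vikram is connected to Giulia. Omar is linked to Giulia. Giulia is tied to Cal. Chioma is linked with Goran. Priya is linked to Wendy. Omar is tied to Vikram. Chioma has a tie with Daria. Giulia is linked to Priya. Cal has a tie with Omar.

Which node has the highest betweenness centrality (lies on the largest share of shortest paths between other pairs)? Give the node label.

Giulia

Unnormalized betweenness of each node: Cal:1/4, Chioma:13, Daria:0, Giulia:61/4, Goran:0, Omar:0, Priya:1/4, Vikram:1/4, Wendy:0.
Giulia has the largest value, 61/4, making it the main broker — the node through which the most shortest paths run.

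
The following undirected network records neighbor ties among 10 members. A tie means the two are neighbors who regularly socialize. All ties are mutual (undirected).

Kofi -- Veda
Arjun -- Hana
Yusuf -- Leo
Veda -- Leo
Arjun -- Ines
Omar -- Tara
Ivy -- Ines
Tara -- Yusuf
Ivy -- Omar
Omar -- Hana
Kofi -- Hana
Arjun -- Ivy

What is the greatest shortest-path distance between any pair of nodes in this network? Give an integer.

5

Eccentricity of each node (its greatest distance to any other): Arjun:4, Hana:3, Ines:5, Ivy:4, Kofi:3, Leo:5, Omar:3, Tara:3, Veda:4, Yusuf:4.
The maximum eccentricity is 5, realized for instance by the pair Leo–Ines via Leo – Yusuf – Tara – Omar – Ivy – Ines. So the diameter is 5.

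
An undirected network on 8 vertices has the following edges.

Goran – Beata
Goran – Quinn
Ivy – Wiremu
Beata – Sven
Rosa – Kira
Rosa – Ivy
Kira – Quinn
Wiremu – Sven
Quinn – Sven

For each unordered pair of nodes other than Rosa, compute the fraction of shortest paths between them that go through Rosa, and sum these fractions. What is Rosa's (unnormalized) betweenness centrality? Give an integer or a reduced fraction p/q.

Pairs whose geodesics pass through Rosa — Wiremu–Kira: 1/2; Ivy–Kira: 1; Ivy–Quinn: 1/2; Ivy–Goran: 1/3.
All other pairs contribute 0.
Summing the contributions gives betweenness(Rosa) = 7/3.

7/3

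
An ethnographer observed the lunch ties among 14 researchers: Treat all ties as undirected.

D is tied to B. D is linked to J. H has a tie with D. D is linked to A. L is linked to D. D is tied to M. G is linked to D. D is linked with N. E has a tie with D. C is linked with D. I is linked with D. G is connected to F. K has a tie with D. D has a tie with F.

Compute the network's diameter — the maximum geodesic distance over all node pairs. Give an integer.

Eccentricity of each node (its greatest distance to any other): A:2, B:2, C:2, D:1, E:2, F:2, G:2, H:2, I:2, J:2, K:2, L:2, M:2, N:2.
The maximum eccentricity is 2, realized for instance by the pair B–G via B – D – G. So the diameter is 2.

2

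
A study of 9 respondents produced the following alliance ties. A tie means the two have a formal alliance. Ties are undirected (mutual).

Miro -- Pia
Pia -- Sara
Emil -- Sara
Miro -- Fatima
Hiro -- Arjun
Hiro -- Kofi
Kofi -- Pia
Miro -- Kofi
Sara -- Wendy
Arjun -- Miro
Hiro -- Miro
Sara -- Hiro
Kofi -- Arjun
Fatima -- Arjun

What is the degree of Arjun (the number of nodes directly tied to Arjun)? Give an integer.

Arjun is directly tied to Fatima, Hiro, Kofi, and Miro. That is 4 neighbors, so the degree of Arjun is 4.

4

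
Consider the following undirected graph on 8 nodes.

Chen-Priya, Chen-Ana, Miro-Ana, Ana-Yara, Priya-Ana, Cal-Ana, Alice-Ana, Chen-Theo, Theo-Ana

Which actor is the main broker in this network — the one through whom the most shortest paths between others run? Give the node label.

Unnormalized betweenness of each node: Alice:0, Ana:37/2, Cal:0, Chen:1/2, Miro:0, Priya:0, Theo:0, Yara:0.
Ana has the largest value, 37/2, making it the main broker — the node through which the most shortest paths run.

Ana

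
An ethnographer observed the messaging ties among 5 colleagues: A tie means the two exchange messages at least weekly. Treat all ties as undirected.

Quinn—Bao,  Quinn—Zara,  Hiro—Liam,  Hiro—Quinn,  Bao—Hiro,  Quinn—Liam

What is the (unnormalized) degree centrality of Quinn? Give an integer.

4

Quinn is directly tied to Bao, Hiro, Liam, and Zara. That is 4 neighbors, so the degree of Quinn is 4.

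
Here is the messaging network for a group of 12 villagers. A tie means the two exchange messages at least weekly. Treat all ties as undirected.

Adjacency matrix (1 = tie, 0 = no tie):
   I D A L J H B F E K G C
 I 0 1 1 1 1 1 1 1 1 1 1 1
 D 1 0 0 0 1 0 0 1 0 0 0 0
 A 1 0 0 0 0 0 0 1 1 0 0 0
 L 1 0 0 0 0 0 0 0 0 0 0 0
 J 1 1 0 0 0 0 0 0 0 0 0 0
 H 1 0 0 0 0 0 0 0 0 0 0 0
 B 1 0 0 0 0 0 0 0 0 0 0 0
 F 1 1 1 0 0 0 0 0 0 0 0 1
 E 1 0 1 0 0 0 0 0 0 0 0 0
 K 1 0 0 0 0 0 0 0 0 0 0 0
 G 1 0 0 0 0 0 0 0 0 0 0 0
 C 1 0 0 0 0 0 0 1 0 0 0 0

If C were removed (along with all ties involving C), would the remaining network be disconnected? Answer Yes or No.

Even without C, every remaining node can still reach every other (the residual graph is connected), so C is not a cut vertex.

No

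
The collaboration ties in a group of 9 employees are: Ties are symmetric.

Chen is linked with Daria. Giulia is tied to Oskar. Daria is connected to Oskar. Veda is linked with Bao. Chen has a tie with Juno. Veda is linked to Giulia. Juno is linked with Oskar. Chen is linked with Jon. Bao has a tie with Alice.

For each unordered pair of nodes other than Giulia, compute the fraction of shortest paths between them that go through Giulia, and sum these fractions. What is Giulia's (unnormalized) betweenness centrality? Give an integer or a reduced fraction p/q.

15

Pairs whose geodesics pass through Giulia — Juno–Alice: 1; Juno–Veda: 1; Juno–Bao: 1; Alice–Chen: 2/2; Alice–Daria: 1; Alice–Jon: 2/2; Alice–Oskar: 1; Chen–Veda: 2/2; Chen–Bao: 2/2; Daria–Veda: 1; Daria–Bao: 1; Veda–Jon: 2/2; Veda–Oskar: 1; Bao–Jon: 2/2 … (+1 more pairs).
All other pairs contribute 0.
Summing the contributions gives betweenness(Giulia) = 15.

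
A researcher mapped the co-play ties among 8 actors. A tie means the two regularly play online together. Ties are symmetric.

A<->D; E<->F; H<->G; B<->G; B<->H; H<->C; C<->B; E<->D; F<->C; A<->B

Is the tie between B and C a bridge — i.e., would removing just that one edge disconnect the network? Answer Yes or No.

Even without that edge, B still reaches C via B – H – C, so the network stays connected. Not a bridge.

No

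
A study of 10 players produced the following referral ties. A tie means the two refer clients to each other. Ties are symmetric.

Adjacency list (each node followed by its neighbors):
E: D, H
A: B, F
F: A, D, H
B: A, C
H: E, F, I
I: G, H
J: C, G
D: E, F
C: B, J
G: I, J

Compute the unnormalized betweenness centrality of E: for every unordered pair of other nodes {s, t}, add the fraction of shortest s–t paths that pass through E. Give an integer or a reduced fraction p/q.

Pairs whose geodesics pass through E — D–H: 1/2; D–I: 1/2; D–G: 1/2; D–J: 1/3.
All other pairs contribute 0.
Summing the contributions gives betweenness(E) = 11/6.

11/6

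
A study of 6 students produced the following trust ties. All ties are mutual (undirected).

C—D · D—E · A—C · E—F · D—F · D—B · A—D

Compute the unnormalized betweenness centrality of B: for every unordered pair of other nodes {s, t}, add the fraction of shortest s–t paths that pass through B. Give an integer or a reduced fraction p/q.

No shortest path between any pair of other nodes passes through B.
Summing the contributions gives betweenness(B) = 0.

0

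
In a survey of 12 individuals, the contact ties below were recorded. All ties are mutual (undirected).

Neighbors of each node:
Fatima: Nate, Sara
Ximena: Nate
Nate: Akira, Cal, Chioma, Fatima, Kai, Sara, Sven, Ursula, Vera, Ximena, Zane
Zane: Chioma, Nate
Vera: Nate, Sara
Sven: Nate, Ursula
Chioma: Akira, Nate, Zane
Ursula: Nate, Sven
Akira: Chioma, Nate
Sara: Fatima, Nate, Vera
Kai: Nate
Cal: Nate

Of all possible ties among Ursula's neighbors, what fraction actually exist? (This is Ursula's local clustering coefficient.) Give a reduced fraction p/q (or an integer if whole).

1

Ursula's neighbors: Nate and Sven (k = 2).
Possible neighbor pairs: C(2,2) = 1. Edges among them: Nate–Sven → e = 1.
Clustering(Ursula) = 1/1.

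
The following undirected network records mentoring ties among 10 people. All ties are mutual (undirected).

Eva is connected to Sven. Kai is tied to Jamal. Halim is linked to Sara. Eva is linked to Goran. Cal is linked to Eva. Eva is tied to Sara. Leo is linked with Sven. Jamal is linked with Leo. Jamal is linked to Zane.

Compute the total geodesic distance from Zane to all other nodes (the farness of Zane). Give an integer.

33

Distances from Zane: Cal:5, Eva:4, Goran:5, Halim:6, Jamal:1, Kai:2, Leo:2, Sara:5, Sven:3.
Sum = 5 + 4 + 5 + 6 + 1 + 2 + 2 + 5 + 3 = 33.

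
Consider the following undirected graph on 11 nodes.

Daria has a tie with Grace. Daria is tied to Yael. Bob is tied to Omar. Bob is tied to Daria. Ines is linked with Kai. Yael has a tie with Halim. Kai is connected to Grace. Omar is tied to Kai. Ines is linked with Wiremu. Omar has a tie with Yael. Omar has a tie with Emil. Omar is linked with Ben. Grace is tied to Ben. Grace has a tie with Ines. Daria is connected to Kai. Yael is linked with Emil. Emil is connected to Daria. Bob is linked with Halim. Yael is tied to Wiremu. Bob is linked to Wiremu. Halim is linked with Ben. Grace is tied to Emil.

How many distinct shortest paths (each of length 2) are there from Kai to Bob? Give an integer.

The shortest distance is 2. The length-2 paths are: Kai–Daria–Bob; Kai–Omar–Bob.
That gives 2 distinct shortest paths.

2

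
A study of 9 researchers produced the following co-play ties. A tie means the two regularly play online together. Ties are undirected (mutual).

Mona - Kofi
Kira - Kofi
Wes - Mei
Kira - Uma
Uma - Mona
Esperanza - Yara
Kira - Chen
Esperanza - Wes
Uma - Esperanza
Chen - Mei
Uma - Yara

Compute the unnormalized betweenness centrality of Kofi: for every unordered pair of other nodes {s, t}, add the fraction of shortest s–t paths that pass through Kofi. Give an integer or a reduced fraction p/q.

Pairs whose geodesics pass through Kofi — Mei–Mona: 1/3; Chen–Mona: 1/2; Kira–Mona: 1/2.
All other pairs contribute 0.
Summing the contributions gives betweenness(Kofi) = 4/3.

4/3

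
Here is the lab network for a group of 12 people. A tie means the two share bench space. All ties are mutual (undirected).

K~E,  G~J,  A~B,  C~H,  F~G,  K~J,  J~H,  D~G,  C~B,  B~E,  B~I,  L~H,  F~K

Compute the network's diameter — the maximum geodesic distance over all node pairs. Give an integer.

6

Eccentricity of each node (its greatest distance to any other): A:6, B:5, C:4, D:6, E:4, F:4, G:5, H:3, I:6, J:4, K:3, L:4.
The maximum eccentricity is 6, realized for instance by the pair I–D via I – B – E – K – F – G – D. So the diameter is 6.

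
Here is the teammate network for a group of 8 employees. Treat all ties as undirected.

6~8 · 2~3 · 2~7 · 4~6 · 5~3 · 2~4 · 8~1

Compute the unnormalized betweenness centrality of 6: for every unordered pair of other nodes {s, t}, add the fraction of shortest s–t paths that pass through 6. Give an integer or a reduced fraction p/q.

10

Pairs whose geodesics pass through 6 — 4–1: 1; 4–8: 1; 5–1: 1; 5–8: 1; 3–1: 1; 3–8: 1; 1–2: 1; 1–7: 1; 2–8: 1; 8–7: 1.
All other pairs contribute 0.
Summing the contributions gives betweenness(6) = 10.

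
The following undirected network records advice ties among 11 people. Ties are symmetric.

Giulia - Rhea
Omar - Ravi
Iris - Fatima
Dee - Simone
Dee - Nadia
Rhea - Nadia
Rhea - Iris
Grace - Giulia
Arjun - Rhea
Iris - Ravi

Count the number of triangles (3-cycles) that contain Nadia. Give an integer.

Nadia's neighbors are Dee and Rhea, but none of them are tied to each other, so no triangle contains Nadia.

0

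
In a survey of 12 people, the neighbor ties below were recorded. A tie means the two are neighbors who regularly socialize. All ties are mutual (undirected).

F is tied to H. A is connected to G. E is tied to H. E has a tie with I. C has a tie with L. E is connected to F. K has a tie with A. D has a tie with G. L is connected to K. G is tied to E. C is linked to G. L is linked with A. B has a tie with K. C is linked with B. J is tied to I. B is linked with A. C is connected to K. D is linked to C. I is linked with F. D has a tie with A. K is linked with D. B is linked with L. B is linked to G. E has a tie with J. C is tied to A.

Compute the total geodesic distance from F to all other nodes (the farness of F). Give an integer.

Distances from F: A:3, B:3, C:3, D:3, E:1, G:2, H:1, I:1, J:2, K:4, L:4.
Sum = 3 + 3 + 3 + 3 + 1 + 2 + 1 + 1 + 2 + 4 + 4 = 27.

27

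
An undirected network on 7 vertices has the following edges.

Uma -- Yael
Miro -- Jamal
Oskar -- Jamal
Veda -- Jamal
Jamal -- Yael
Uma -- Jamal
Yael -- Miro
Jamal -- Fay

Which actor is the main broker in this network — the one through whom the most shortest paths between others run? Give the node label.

Jamal

Unnormalized betweenness of each node: Fay:0, Jamal:25/2, Miro:0, Oskar:0, Uma:0, Veda:0, Yael:1/2.
Jamal has the largest value, 25/2, making it the main broker — the node through which the most shortest paths run.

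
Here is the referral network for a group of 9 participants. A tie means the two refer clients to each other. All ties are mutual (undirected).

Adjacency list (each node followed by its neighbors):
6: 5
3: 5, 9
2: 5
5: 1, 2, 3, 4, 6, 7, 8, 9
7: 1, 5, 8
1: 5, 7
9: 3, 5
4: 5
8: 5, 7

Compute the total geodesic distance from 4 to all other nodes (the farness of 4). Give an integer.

Distances from 4: 1:2, 2:2, 3:2, 5:1, 6:2, 7:2, 8:2, 9:2.
Sum = 2 + 2 + 2 + 1 + 2 + 2 + 2 + 2 = 15.

15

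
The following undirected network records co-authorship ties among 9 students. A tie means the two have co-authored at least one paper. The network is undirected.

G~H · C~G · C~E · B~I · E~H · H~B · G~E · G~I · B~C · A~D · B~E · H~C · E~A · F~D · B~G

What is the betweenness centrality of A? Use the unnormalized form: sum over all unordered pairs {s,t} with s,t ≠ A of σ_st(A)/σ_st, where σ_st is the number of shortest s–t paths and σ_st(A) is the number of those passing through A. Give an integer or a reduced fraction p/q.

12

Pairs whose geodesics pass through A — F–B: 1; F–I: 2/2; F–G: 1; F–E: 1; F–C: 1; F–H: 1; D–B: 1; D–I: 2/2; D–G: 1; D–E: 1; D–C: 1; D–H: 1.
All other pairs contribute 0.
Summing the contributions gives betweenness(A) = 12.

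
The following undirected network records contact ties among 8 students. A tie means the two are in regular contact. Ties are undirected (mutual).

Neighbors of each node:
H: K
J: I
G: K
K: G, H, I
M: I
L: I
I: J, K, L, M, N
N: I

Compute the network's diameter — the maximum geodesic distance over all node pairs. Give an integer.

Eccentricity of each node (its greatest distance to any other): G:3, H:3, I:2, J:3, K:2, L:3, M:3, N:3.
The maximum eccentricity is 3, realized for instance by the pair J–H via J – I – K – H. So the diameter is 3.

3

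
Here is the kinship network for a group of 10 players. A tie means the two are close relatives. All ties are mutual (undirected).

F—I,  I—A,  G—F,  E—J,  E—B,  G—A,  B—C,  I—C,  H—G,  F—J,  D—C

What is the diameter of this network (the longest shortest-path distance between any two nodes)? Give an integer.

Eccentricity of each node (its greatest distance to any other): A:4, B:5, C:4, D:5, E:4, F:3, G:4, H:5, I:3, J:4.
The maximum eccentricity is 5, realized for instance by the pair D–H via D – C – I – F – G – H. So the diameter is 5.

5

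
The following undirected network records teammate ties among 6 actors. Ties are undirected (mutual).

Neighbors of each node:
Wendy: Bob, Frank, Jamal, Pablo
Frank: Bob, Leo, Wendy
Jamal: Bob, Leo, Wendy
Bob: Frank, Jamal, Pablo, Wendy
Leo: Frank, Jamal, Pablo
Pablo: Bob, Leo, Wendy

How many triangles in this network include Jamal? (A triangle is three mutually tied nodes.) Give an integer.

Jamal's neighbors: Bob, Leo, and Wendy.
Neighbor pairs that are themselves tied: Jamal–Bob–Wendy. Each forms one triangle with Jamal, for 1 in total.

1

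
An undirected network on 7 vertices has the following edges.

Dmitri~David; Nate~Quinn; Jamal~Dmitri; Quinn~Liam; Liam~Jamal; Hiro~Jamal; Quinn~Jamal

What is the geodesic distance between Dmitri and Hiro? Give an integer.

One shortest route is Dmitri – Jamal – Hiro, which uses 2 edges, and Dmitri and Hiro are not directly tied, so nothing shorter exists. So d(Dmitri,Hiro) = 2.

2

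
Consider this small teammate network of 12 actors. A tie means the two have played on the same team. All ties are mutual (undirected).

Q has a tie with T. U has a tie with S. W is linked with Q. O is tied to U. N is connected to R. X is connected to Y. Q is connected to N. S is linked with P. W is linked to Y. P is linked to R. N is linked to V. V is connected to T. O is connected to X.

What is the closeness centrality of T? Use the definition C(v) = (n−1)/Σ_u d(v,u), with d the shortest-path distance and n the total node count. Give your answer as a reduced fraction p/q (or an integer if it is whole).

11/36

Distances from T: N:2, O:5, P:4, Q:1, R:3, S:5, U:6, V:1, W:2, X:4, Y:3. Sum = 36.
n = 12, so closeness = 11/36.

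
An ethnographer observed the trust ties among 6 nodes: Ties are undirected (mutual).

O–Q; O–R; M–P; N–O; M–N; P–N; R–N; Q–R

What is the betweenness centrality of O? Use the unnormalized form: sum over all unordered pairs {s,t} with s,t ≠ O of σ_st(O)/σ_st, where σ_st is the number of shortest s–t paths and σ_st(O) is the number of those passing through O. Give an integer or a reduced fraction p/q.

3/2

Pairs whose geodesics pass through O — Q–P: 1/2; Q–M: 1/2; Q–N: 1/2.
All other pairs contribute 0.
Summing the contributions gives betweenness(O) = 3/2.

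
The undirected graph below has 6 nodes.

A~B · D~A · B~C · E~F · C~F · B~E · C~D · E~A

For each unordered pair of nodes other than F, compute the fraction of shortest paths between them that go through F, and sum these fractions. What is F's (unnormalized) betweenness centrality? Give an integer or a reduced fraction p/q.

Pairs whose geodesics pass through F — C–E: 1/2.
All other pairs contribute 0.
Summing the contributions gives betweenness(F) = 1/2.

1/2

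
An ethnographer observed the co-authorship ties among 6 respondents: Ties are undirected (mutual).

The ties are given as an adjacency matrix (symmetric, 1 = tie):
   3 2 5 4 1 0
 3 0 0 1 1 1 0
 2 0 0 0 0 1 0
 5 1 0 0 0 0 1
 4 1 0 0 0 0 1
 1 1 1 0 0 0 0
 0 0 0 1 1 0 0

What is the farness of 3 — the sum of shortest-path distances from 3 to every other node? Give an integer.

Distances from 3: 0:2, 1:1, 2:2, 4:1, 5:1.
Sum = 2 + 1 + 2 + 1 + 1 = 7.

7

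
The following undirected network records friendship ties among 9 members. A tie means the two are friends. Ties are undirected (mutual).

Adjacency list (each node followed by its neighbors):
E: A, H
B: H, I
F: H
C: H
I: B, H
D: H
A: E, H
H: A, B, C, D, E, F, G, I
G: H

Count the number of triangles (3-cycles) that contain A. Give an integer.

1

A's neighbors: E and H.
Neighbor pairs that are themselves tied: A–E–H. Each forms one triangle with A, for 1 in total.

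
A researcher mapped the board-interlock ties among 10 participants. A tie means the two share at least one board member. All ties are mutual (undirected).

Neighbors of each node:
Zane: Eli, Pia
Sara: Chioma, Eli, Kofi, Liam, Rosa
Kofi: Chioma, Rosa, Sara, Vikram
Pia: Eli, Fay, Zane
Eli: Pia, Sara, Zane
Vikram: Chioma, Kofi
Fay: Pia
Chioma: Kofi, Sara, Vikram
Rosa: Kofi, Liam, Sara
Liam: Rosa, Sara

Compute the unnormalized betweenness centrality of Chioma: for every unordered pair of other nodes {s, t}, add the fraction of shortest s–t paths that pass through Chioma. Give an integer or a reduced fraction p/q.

17/6

Pairs whose geodesics pass through Chioma — Sara–Vikram: 1/2; Liam–Vikram: 1/3; Vikram–Eli: 1/2; Vikram–Pia: 1/2; Vikram–Zane: 1/2; Vikram–Fay: 1/2.
All other pairs contribute 0.
Summing the contributions gives betweenness(Chioma) = 17/6.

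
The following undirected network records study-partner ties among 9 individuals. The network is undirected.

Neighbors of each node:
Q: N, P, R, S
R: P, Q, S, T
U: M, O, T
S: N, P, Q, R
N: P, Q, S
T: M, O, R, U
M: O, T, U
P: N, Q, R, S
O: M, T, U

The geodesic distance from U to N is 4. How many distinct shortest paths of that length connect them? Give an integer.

The shortest distance is 4. The length-4 paths are: U–T–R–P–N; U–T–R–S–N; U–T–R–Q–N.
That gives 3 distinct shortest paths.

3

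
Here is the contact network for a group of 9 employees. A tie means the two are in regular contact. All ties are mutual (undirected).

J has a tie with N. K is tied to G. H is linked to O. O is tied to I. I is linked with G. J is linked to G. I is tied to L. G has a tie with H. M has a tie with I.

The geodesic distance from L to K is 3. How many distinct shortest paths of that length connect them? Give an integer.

1

The shortest distance is 3, and the only length-3 path is L–I–G–K. So there is exactly 1 shortest path.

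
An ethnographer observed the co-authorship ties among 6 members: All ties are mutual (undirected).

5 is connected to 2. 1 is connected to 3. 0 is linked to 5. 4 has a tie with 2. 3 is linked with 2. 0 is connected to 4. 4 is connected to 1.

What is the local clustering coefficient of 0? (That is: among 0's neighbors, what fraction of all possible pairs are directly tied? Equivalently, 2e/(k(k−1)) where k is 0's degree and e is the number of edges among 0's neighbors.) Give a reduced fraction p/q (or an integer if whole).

0's neighbors: 4 and 5 (k = 2).
Possible neighbor pairs: C(2,2) = 1. Edges among them: none → e = 0.
Clustering(0) = 0/1.

0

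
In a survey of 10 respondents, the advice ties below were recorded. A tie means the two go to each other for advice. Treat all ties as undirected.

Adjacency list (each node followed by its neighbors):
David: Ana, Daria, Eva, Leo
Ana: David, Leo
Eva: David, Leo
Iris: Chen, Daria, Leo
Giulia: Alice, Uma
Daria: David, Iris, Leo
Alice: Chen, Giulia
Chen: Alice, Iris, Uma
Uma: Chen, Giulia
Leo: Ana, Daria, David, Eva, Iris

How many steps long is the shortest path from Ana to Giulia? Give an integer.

5

One shortest route is Ana – Leo – Iris – Chen – Alice – Giulia, which uses 5 edges, and at distance 4 from Ana we only reach {Alice, Uma}, which does not include Giulia. So d(Ana,Giulia) = 5.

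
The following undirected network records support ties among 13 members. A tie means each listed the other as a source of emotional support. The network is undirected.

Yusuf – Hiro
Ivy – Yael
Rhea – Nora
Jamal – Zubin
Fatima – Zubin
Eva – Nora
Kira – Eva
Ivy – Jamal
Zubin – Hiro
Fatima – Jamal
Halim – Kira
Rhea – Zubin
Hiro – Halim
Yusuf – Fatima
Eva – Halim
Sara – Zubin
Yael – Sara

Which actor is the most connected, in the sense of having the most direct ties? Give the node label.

Zubin

Degrees — Eva:3, Fatima:3, Halim:3, Hiro:3, Ivy:2, Jamal:3, Kira:2, Nora:2, Rhea:2, Sara:2, Yael:2, Yusuf:2, Zubin:5.
The maximum is 5, attained only by Zubin.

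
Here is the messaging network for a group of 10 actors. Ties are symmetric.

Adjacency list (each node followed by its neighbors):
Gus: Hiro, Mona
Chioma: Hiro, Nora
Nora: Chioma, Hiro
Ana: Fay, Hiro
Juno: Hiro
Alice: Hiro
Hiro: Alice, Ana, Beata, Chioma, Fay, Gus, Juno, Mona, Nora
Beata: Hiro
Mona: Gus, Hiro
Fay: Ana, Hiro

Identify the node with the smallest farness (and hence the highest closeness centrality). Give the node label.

Hiro

Farness (sum of distances to all others) for each node — Alice:17, Ana:16, Beata:17, Chioma:16, Fay:16, Gus:16, Hiro:9, Juno:17, Mona:16, Nora:16.
The smallest farness is 9, for Hiro, so Hiro has the highest closeness.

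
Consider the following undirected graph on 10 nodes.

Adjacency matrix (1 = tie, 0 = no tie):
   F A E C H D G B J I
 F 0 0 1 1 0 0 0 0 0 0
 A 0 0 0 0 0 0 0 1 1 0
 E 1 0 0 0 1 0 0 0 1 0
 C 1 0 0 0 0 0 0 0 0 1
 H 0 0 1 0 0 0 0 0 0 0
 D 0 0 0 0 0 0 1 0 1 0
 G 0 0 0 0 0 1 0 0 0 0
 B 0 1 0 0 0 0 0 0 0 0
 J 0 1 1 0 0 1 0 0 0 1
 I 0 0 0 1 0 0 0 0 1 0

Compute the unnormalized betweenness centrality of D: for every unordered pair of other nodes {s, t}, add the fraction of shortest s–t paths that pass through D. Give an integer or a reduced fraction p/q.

Pairs whose geodesics pass through D — F–G: 1; A–G: 1; E–G: 1; C–G: 1; H–G: 1; G–B: 1; G–J: 1; G–I: 1.
All other pairs contribute 0.
Summing the contributions gives betweenness(D) = 8.

8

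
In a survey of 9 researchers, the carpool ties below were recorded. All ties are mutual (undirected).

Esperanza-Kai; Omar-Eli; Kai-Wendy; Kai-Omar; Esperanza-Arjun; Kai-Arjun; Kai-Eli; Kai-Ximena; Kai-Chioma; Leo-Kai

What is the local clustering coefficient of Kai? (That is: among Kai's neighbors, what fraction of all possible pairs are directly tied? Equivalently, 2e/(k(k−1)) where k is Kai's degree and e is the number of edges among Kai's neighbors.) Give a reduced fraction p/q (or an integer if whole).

1/14

Kai's neighbors: Arjun, Chioma, Eli, Esperanza, Leo, Omar, Wendy, and Ximena (k = 8).
Possible neighbor pairs: C(8,2) = 28. Edges among them: Arjun–Esperanza, Eli–Omar → e = 2.
Clustering(Kai) = 2/28 = 1/14.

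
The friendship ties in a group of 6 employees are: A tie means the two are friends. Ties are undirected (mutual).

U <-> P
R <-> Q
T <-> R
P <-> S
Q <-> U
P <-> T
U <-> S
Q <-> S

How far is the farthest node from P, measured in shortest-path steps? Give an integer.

2

Distances from P: Q:2, R:2, S:1, T:1, U:1.
The largest is 2 (to Q and R), so the eccentricity of P is 2.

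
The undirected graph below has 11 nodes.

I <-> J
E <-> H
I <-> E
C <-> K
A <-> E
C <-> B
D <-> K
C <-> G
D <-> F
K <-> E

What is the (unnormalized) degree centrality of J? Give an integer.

J is directly tied to I. That is 1 neighbor, so the degree of J is 1.

1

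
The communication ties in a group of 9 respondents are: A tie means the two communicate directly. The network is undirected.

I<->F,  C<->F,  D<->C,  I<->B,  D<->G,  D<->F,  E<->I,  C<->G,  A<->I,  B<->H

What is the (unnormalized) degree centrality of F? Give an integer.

F is directly tied to C, D, and I. That is 3 neighbors, so the degree of F is 3.

3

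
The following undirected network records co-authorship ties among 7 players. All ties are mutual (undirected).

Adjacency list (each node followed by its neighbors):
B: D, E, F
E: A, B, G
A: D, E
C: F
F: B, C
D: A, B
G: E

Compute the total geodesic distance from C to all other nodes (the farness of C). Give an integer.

17

Distances from C: A:4, B:2, D:3, E:3, F:1, G:4.
Sum = 4 + 2 + 3 + 3 + 1 + 4 = 17.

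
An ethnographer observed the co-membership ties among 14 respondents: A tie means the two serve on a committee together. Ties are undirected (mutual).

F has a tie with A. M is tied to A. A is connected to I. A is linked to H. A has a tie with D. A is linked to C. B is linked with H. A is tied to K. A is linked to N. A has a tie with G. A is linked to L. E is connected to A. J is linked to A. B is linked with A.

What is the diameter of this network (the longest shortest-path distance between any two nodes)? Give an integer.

2

Eccentricity of each node (its greatest distance to any other): A:1, B:2, C:2, D:2, E:2, F:2, G:2, H:2, I:2, J:2, K:2, L:2, M:2, N:2.
The maximum eccentricity is 2, realized for instance by the pair E–I via E – A – I. So the diameter is 2.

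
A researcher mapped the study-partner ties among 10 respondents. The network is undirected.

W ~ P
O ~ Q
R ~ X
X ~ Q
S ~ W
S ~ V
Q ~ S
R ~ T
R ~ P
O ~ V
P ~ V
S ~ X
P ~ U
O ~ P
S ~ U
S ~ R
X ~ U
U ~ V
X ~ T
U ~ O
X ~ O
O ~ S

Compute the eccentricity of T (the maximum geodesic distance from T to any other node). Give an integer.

3

Distances from T: O:2, P:2, Q:2, R:1, S:2, U:2, V:3, W:3, X:1.
The largest is 3 (to V and W), so the eccentricity of T is 3.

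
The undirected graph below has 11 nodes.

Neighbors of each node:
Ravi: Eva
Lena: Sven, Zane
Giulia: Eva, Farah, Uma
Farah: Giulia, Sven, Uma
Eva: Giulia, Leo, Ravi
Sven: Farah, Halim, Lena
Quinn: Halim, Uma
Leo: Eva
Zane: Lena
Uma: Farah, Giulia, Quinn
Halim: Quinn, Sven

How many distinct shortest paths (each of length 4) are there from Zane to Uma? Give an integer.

The shortest distance is 4, and the only length-4 path is Zane–Lena–Sven–Farah–Uma. So there is exactly 1 shortest path.

1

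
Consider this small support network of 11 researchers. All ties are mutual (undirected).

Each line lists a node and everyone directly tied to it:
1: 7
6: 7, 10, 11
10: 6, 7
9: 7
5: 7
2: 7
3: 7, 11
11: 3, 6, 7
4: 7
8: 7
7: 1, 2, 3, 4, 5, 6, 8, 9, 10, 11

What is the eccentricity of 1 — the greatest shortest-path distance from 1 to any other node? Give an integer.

Distances from 1: 2:2, 3:2, 4:2, 5:2, 6:2, 7:1, 8:2, 9:2, 10:2, 11:2.
The largest is 2 (to 11, 10, 2, 5, 6, 8, 9, 4, and 3), so the eccentricity of 1 is 2.

2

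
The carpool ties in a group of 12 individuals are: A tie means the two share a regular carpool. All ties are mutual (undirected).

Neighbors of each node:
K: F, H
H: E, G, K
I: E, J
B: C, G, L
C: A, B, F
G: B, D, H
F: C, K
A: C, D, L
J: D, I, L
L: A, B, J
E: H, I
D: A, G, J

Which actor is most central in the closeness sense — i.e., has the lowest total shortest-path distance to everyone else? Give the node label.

G

Farness (sum of distances to all others) for each node — A:24, B:22, C:25, D:22, E:28, F:28, G:21, H:23, I:28, J:25, K:28, L:24.
The smallest farness is 21, for G, so G has the highest closeness.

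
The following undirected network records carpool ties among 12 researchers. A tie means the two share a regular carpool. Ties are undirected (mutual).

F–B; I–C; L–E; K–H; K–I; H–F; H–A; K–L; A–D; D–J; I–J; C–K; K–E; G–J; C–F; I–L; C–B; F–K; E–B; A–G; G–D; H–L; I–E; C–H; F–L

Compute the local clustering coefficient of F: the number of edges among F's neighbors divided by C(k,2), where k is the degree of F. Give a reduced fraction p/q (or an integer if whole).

3/5

F's neighbors: B, C, H, K, and L (k = 5).
Possible neighbor pairs: C(5,2) = 10. Edges among them: B–C, C–H, C–K, H–K, H–L, K–L → e = 6.
Clustering(F) = 6/10 = 3/5.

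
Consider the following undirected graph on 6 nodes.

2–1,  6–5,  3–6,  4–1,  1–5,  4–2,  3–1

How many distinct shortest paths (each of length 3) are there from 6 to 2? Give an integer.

2

The shortest distance is 3. The length-3 paths are: 6–5–1–2; 6–3–1–2.
That gives 2 distinct shortest paths.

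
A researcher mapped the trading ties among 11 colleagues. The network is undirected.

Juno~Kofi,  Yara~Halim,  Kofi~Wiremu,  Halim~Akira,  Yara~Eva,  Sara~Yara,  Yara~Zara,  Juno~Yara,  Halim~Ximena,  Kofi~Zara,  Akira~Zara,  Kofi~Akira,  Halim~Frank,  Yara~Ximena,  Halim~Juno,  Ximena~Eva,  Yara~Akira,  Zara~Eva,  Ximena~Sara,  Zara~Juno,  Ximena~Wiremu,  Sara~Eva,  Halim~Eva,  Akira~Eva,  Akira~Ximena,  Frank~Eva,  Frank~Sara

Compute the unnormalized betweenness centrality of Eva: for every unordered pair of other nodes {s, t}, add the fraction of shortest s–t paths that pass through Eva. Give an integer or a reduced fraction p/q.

Pairs whose geodesics pass through Eva — Sara–Zara: 1/2; Sara–Halim: 1/4; Sara–Kofi: 2/7; Sara–Akira: 1/3; Wiremu–Frank: 1/3; Ximena–Zara: 1/3; Ximena–Frank: 1/3; Zara–Halim: 1/4; Zara–Frank: 1; Kofi–Frank: 2/4; Akira–Frank: 1/2; Frank–Yara: 1/3.
All other pairs contribute 0.
Summing the contributions gives betweenness(Eva) = 104/21.

104/21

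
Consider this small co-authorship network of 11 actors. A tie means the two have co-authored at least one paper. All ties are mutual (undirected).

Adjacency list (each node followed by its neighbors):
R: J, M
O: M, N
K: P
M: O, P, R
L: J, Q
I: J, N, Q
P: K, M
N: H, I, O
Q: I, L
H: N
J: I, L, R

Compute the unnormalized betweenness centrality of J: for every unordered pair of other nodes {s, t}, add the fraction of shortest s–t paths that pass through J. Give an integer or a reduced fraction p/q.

38/3

Pairs whose geodesics pass through J — P–L: 1; P–Q: 2/3; P–I: 1/2; L–H: 1/2; L–K: 1; L–N: 1/2; L–M: 1; L–R: 1; L–O: 2/3; L–I: 1/2; H–R: 1/2; K–Q: 2/3; K–I: 1/2; N–R: 1/2 … (+4 more pairs).
All other pairs contribute 0.
Summing the contributions gives betweenness(J) = 38/3.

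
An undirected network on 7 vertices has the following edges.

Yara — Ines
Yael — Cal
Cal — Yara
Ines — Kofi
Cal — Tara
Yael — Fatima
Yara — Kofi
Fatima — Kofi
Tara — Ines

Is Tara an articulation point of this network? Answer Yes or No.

Even without Tara, every remaining node can still reach every other (the residual graph is connected), so Tara is not a cut vertex.

No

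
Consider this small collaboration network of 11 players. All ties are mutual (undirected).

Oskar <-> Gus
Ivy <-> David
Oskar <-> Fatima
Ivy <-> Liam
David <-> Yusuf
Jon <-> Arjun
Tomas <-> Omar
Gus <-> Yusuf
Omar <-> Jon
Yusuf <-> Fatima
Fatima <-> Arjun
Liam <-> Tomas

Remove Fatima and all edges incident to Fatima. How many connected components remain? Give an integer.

1

Fatima's neighbors (Arjun, Oskar, and Yusuf) remain reachable from one another through other ties, so the rest of the network stays in one piece.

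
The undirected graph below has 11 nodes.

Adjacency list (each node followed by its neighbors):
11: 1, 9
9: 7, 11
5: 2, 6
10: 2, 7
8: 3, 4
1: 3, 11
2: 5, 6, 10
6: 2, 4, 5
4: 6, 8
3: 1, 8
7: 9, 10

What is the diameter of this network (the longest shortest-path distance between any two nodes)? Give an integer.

Eccentricity of each node (its greatest distance to any other): 1:5, 2:5, 3:5, 4:5, 5:5, 6:5, 7:5, 8:5, 9:5, 10:5, 11:5.
The maximum eccentricity is 5, realized for instance by the pair 6–11 via 6 – 4 – 8 – 3 – 1 – 11. So the diameter is 5.

5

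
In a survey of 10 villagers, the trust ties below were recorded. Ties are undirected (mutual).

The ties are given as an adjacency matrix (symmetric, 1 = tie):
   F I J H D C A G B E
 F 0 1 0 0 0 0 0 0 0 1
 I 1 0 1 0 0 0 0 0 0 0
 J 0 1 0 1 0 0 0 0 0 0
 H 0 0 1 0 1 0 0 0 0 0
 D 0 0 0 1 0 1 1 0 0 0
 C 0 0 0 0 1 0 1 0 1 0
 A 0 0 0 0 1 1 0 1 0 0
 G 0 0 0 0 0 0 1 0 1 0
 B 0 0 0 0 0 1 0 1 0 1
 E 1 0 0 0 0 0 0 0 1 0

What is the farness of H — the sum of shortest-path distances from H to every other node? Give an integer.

21

Distances from H: A:2, B:3, C:2, D:1, E:4, F:3, G:3, I:2, J:1.
Sum = 2 + 3 + 2 + 1 + 4 + 3 + 3 + 2 + 1 = 21.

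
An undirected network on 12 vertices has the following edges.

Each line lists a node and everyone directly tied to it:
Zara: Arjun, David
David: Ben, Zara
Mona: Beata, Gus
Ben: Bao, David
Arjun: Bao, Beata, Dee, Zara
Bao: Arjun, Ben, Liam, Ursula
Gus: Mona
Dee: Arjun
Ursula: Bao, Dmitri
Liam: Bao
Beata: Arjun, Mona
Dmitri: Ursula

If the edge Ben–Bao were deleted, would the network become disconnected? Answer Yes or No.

No

Even without that edge, Ben still reaches Bao via Ben – David – Zara – Arjun – Bao, so the network stays connected. Not a bridge.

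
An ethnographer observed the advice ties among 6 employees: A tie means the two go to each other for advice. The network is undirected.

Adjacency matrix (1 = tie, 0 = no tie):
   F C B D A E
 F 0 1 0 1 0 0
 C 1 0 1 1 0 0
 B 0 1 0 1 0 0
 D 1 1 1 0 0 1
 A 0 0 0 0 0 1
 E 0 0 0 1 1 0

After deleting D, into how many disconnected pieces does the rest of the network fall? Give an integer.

Without D, the remaining ties split the others into: {B, C, F}; {A, E}.
That's 2 separate components.

2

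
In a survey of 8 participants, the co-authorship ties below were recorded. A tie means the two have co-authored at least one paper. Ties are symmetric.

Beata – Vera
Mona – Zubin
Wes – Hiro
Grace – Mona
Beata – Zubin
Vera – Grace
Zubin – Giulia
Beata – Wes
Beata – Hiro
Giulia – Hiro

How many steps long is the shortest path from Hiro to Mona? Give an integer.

3

One shortest route is Hiro – Beata – Zubin – Mona, which uses 3 edges, and at distance 2 from Hiro we only reach {Vera, Zubin}, which does not include Mona. So d(Hiro,Mona) = 3.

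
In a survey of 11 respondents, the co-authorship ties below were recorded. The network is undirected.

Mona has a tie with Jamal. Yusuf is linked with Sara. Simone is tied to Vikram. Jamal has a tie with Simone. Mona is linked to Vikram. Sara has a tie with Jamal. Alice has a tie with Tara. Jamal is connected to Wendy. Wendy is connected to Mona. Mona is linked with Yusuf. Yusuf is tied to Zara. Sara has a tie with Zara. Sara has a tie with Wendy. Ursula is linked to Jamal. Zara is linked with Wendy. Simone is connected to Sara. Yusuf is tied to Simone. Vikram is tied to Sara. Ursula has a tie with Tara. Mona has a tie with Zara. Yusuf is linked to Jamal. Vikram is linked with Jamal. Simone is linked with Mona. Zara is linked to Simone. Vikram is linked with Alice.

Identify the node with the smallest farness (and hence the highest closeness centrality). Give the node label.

Jamal

Farness (sum of distances to all others) for each node — Alice:21, Jamal:13, Mona:15, Sara:15, Simone:15, Tara:25, Ursula:19, Vikram:15, Wendy:18, Yusuf:17, Zara:19.
The smallest farness is 13, for Jamal, so Jamal has the highest closeness.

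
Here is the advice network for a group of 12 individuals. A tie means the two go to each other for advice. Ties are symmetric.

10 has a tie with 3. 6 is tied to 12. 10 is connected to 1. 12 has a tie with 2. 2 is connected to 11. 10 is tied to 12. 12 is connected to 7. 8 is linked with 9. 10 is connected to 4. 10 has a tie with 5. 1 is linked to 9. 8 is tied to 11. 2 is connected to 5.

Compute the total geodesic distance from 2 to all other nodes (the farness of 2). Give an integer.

23

Distances from 2: 1:3, 3:3, 4:3, 5:1, 6:2, 7:2, 8:2, 9:3, 10:2, 11:1, 12:1.
Sum = 3 + 3 + 3 + 1 + 2 + 2 + 2 + 3 + 2 + 1 + 1 = 23.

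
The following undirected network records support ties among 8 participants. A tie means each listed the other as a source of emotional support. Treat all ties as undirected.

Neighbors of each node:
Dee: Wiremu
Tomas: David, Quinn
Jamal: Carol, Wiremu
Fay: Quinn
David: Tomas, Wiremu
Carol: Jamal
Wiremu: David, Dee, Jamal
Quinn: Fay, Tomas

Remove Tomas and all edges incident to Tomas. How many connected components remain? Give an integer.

Without Tomas, the remaining ties split the others into: {Carol, David, Dee, Jamal, Wiremu}; {Fay, Quinn}.
That's 2 separate components.

2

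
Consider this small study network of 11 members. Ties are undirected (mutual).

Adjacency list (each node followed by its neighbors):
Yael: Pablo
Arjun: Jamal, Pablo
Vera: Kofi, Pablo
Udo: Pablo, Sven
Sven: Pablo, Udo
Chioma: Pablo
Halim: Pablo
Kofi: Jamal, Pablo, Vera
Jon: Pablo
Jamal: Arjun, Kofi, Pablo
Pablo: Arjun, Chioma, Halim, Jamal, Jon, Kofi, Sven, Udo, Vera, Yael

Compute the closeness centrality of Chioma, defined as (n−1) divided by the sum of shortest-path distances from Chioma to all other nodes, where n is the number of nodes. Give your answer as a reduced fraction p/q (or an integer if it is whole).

Distances from Chioma: Arjun:2, Halim:2, Jamal:2, Jon:2, Kofi:2, Pablo:1, Sven:2, Udo:2, Vera:2, Yael:2. Sum = 19.
n = 11, so closeness = 10/19.

10/19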